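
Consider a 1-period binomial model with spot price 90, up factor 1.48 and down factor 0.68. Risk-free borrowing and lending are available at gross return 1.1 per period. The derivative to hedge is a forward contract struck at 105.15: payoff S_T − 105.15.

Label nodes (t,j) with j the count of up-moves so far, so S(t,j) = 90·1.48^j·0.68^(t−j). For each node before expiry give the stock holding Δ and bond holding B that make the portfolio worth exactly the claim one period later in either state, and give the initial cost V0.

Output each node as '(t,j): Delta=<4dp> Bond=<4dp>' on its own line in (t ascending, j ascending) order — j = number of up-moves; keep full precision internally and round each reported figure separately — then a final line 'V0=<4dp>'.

(0,0): Delta=1.0000 Bond=-95.5909
V0=-5.5909

The replicating-portfolio and risk-neutral prices coincide; use p* = (1.1−0.68)/(1.48−0.68) = 0.5250 for the latter.
At expiry t=1: V(1,0)=-43.9500, V(1,1)=28.0500
(0,0): S=90.0000. Δ = (V_up−V_dn)/(S_up−S_dn) = (28.0500−-43.9500)/(133.2000−61.2000) = 1.0000. V = [p*·28.0500 + (1−p*)·-43.9500]/1.1 = -5.5909. B = V − Δ·S = -95.5909.
Check: Δ(0,0)·S0 + B(0,0) = -5.5909 = V0.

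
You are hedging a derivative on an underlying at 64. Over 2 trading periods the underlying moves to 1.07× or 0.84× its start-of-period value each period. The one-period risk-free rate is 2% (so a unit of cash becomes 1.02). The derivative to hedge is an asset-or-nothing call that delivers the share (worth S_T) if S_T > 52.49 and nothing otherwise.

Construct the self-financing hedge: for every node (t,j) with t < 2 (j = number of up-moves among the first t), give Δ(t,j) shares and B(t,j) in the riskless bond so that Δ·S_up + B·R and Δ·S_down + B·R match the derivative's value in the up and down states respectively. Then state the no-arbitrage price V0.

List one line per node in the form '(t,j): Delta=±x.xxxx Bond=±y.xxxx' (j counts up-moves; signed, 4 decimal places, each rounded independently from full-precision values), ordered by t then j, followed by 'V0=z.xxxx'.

Risk-neutral probability p* = (R−d)/(u−d) = (1.02−0.84)/(1.07−0.84) = 0.7826.
Terminal payoffs: V(2,0)=0.0000, V(2,1)=57.5232, V(2,2)=73.2736
  t=1,j=0: stock 53.7600 → up 57.5232 (V=57.5232), down 45.1584 (V=0.0000). Price 44.1354; hedge Δ=4.6522, bond B=-205.9654.
  t=1,j=1: stock 68.4800 → up 73.2736 (V=73.2736), down 57.5232 (V=57.5232). Price 68.4800; hedge Δ=1.0000, bond B=0.0000.
  t=0,j=0: stock 64.0000 → up 68.4800 (V=68.4800), down 53.7600 (V=44.1354). Price 61.9487; hedge Δ=1.6538, bond B=-43.8971.
Self-financing check: at every node Δ·S+B equals the discounted successor values.

(0,0): Delta=1.6538 Bond=-43.8971
(1,0): Delta=4.6522 Bond=-205.9654
(1,1): Delta=1.0000 Bond=0.0000
V0=61.9487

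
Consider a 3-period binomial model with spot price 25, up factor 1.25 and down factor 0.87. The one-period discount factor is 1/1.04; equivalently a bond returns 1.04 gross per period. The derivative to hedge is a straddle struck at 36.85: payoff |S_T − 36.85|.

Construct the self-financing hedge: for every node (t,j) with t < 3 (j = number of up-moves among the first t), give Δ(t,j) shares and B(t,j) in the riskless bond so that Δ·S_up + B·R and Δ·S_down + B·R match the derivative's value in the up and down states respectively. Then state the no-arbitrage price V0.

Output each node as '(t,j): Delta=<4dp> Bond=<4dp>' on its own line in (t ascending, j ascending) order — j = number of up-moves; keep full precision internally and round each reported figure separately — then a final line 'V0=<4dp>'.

Since d<R<u, set p* = (R−d)/(u−d) = 0.4474; price each node as the discounted p*-expectation of its children.
Payoff layer (t=3): V(3,0)=20.3874, V(3,1)=13.1969, V(3,2)=2.8656, V(3,3)=11.9781
(2,0): S=18.9225. Δ = (V_up−V_dn)/(S_up−S_dn) = (13.1969−20.3874)/(23.6531−16.4626) = -1.0000. V = [p*·13.1969 + (1−p*)·20.3874]/1.04 = 16.5102. B = V − Δ·S = 35.4327.
(2,1): S=27.1875. Δ = (V_up−V_dn)/(S_up−S_dn) = (2.8656−13.1969)/(33.9844−23.6531) = -1.0000. V = [p*·2.8656 + (1−p*)·13.1969]/1.04 = 8.2452. B = V − Δ·S = 35.4327.
(2,2): S=39.0625. Δ = (V_up−V_dn)/(S_up−S_dn) = (11.9781−2.8656)/(48.8281−33.9844) = 0.6139. V = [p*·11.9781 + (1−p*)·2.8656]/1.04 = 6.6753. B = V − Δ·S = -17.3050.
(1,0): S=21.7500. Δ = (V_up−V_dn)/(S_up−S_dn) = (8.2452−16.5102)/(27.1875−18.9225) = -1.0000. V = [p*·8.2452 + (1−p*)·16.5102]/1.04 = 12.3199. B = V − Δ·S = 34.0699.
(1,1): S=31.2500. Δ = (V_up−V_dn)/(S_up−S_dn) = (6.6753−8.2452)/(39.0625−27.1875) = -0.1322. V = [p*·6.6753 + (1−p*)·8.2452]/1.04 = 7.2527. B = V − Δ·S = 11.3841.
(0,0): S=25.0000. Δ = (V_up−V_dn)/(S_up−S_dn) = (7.2527−12.3199)/(31.2500−21.7500) = -0.5334. V = [p*·7.2527 + (1−p*)·12.3199]/1.04 = 9.6664. B = V − Δ·S = 23.0010.
Root portfolio cost Δ·25+B reproduces V0=9.6664.

(0,0): Delta=-0.5334 Bond=23.0010
(1,0): Delta=-1.0000 Bond=34.0699
(1,1): Delta=-0.1322 Bond=11.3841
(2,0): Delta=-1.0000 Bond=35.4327
(2,1): Delta=-1.0000 Bond=35.4327
(2,2): Delta=0.6139 Bond=-17.3050
V0=9.6664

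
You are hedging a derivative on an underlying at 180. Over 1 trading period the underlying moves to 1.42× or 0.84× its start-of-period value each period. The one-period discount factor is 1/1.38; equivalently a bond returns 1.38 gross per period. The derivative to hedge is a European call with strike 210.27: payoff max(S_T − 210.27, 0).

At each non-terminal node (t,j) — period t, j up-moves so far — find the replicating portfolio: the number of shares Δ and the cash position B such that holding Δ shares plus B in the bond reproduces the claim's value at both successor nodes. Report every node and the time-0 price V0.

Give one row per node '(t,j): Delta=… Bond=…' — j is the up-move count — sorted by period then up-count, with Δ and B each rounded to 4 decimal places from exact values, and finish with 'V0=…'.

(0,0): Delta=0.4342 Bond=-47.5727
V0=30.5825

No-arbitrage ⇒ martingale measure with p* = (R−d)/(u−d) = 0.9310.
Payoff layer (t=1): V(1,0)=0.0000, V(1,1)=45.3300
  t=0,j=0: stock 180.0000 → up 255.6000 (V=45.3300), down 151.2000 (V=0.0000). Price 30.5825; hedge Δ=0.4342, bond B=-47.5727.
The time-0 hedge costs 30.5825, which is the no-arbitrage price.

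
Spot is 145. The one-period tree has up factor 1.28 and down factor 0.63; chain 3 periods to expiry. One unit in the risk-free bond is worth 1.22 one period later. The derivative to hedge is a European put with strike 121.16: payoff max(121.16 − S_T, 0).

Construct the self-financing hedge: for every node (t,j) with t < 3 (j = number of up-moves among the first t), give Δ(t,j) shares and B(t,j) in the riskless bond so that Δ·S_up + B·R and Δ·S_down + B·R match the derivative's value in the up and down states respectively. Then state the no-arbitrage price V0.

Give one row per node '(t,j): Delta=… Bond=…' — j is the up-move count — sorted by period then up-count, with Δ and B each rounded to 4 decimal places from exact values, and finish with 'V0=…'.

Since d<R<u, set p* = (R−d)/(u−d) = 0.9077; price each node as the discounted p*-expectation of its children.
Terminal payoffs: V(3,0)=84.9032, V(3,1)=47.4954, V(3,2)=0.0000, V(3,3)=0.0000
Node (2,0) S=57.5505: V=(p*·47.4954+(1−p*)·84.9032)/1.22=41.7610; Δ=(47.4954−84.9032)/(73.6646−36.2568)=-1.0000; B=V−Δ·S=99.3115
Node (2,1) S=116.9280: V=(p*·0.0000+(1−p*)·47.4954)/1.22=3.5936; Δ=(0.0000−47.4954)/(149.6678−73.6646)=-0.6249; B=V−Δ·S=76.6634
Node (2,2) S=237.5680: V=(p*·0.0000+(1−p*)·0.0000)/1.22=0.0000; Δ=(0.0000−0.0000)/(304.0870−149.6678)=0.0000; B=V−Δ·S=0.0000
Node (1,0) S=91.3500: V=(p*·3.5936+(1−p*)·41.7610)/1.22=5.8334; Δ=(3.5936−41.7610)/(116.9280−57.5505)=-0.6428; B=V−Δ·S=64.5524
Node (1,1) S=185.6000: V=(p*·0.0000+(1−p*)·3.5936)/1.22=0.2719; Δ=(0.0000−3.5936)/(237.5680−116.9280)=-0.0298; B=V−Δ·S=5.8005
Node (0,0) S=145.0000: V=(p*·0.2719+(1−p*)·5.8334)/1.22=0.6437; Δ=(0.2719−5.8334)/(185.6000−91.3500)=-0.0590; B=V−Δ·S=9.1998
The time-0 hedge costs 0.6437, which is the no-arbitrage price.

(0,0): Delta=-0.0590 Bond=9.1998
(1,0): Delta=-0.6428 Bond=64.5524
(1,1): Delta=-0.0298 Bond=5.8005
(2,0): Delta=-1.0000 Bond=99.3115
(2,1): Delta=-0.6249 Bond=76.6634
(2,2): Delta=0.0000 Bond=0.0000
V0=0.6437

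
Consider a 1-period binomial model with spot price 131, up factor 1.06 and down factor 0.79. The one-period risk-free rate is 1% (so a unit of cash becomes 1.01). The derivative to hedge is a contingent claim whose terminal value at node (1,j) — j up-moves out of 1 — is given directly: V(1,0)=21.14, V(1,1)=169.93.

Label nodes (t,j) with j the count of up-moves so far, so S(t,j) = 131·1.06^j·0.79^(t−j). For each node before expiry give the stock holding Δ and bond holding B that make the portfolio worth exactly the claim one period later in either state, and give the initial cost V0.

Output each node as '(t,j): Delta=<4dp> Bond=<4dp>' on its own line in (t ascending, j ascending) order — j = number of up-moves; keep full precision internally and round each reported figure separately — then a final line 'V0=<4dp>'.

Under the risk-neutral measure, an up-move has probability p* = (R−d)/(u−d) = 0.8148 and values discount at R = 1.01.
Terminal payoffs: V(1,0)=21.1400, V(1,1)=169.9300
(0,0): S=131.0000. Δ = (V_up−V_dn)/(S_up−S_dn) = (169.9300−21.1400)/(138.8600−103.4900) = 4.2067. V = [p*·169.9300 + (1−p*)·21.1400]/1.01 = 140.9666. B = V − Δ·S = -410.1074.
Self-financing check: at every node Δ·S+B equals the discounted successor values.

(0,0): Delta=4.2067 Bond=-410.1074
V0=140.9666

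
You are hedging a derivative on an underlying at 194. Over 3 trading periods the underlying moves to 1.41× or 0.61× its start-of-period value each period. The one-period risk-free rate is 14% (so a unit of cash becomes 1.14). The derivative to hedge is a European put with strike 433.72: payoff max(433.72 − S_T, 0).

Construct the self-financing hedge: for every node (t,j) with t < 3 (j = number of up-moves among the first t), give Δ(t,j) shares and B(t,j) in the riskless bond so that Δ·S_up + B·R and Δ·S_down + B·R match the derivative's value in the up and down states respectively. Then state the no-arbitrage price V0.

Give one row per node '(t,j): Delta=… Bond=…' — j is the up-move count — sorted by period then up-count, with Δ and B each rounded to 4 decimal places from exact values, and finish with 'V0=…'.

(0,0): Delta=-0.7604 Bond=267.8771
(1,0): Delta=-1.0000 Bond=333.7335
(1,1): Delta=-0.7076 Bond=290.9355
(2,0): Delta=-1.0000 Bond=380.4561
(2,1): Delta=-1.0000 Bond=380.4561
(2,2): Delta=-0.6432 Bond=306.8114
V0=120.3584

No-arbitrage ⇒ martingale measure with p* = (R−d)/(u−d) = 0.6625.
Payoff layer (t=3): V(3,0)=389.6857, V(3,1)=331.9358, V(3,2)=198.4482, V(3,3)=0.0000
(2,0): S=72.1874. Δ = (V_up−V_dn)/(S_up−S_dn) = (331.9358−389.6857)/(101.7842−44.0343) = -1.0000. V = [p*·331.9358 + (1−p*)·389.6857]/1.14 = 308.2687. B = V − Δ·S = 380.4561.
(2,1): S=166.8594. Δ = (V_up−V_dn)/(S_up−S_dn) = (198.4482−331.9358)/(235.2718−101.7842) = -1.0000. V = [p*·198.4482 + (1−p*)·331.9358]/1.14 = 213.5967. B = V − Δ·S = 380.4561.
(2,2): S=385.6914. Δ = (V_up−V_dn)/(S_up−S_dn) = (0.0000−198.4482)/(543.8249−235.2718) = -0.6432. V = [p*·0.0000 + (1−p*)·198.4482]/1.14 = 58.7511. B = V − Δ·S = 306.8114.
(1,0): S=118.3400. Δ = (V_up−V_dn)/(S_up−S_dn) = (213.5967−308.2687)/(166.8594−72.1874) = -1.0000. V = [p*·213.5967 + (1−p*)·308.2687]/1.14 = 215.3935. B = V − Δ·S = 333.7335.
(1,1): S=273.5400. Δ = (V_up−V_dn)/(S_up−S_dn) = (58.7511−213.5967)/(385.6914−166.8594) = -0.7076. V = [p*·58.7511 + (1−p*)·213.5967]/1.14 = 97.3785. B = V − Δ·S = 290.9355.
(0,0): S=194.0000. Δ = (V_up−V_dn)/(S_up−S_dn) = (97.3785−215.3935)/(273.5400−118.3400) = -0.7604. V = [p*·97.3785 + (1−p*)·215.3935]/1.14 = 120.3584. B = V − Δ·S = 267.8771.
Root portfolio cost Δ·194+B reproduces V0=120.3584.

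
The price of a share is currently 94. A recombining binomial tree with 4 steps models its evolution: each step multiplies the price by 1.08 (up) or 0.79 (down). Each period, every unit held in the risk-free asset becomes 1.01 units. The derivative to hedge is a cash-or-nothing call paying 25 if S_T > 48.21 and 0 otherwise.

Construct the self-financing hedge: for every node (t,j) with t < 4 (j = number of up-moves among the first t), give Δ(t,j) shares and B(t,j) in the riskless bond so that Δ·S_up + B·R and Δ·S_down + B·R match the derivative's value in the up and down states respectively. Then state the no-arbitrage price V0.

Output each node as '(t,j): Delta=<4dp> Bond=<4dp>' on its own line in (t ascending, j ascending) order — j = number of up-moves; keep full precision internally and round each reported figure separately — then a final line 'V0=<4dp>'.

(0,0): Delta=0.0125 Bond=22.7662
(1,0): Delta=0.0663 Bond=18.9997
(1,1): Delta=0.0000 Bond=24.2648
(2,0): Delta=0.3512 Bond=2.4770
(2,1): Delta=0.0000 Bond=24.5074
(2,2): Delta=0.0000 Bond=24.5074
(3,0): Delta=1.8601 Bond=-67.4292
(3,1): Delta=0.0000 Bond=24.7525
(3,2): Delta=0.0000 Bond=24.7525
(3,3): Delta=0.0000 Bond=24.7525
V0=23.9430

No-arbitrage ⇒ martingale measure with p* = (R−d)/(u−d) = 0.7586.
Terminal payoffs: V(4,0)=0.0000, V(4,1)=25.0000, V(4,2)=25.0000, V(4,3)=25.0000, V(4,4)=25.0000
  t=3,j=0: stock 46.3457 → up 50.0533 (V=25.0000), down 36.6131 (V=0.0000). Price 18.7777; hedge Δ=1.8601, bond B=-67.4292.
  t=3,j=1: stock 63.3586 → up 68.4273 (V=25.0000), down 50.0533 (V=25.0000). Price 24.7525; hedge Δ=0.0000, bond B=24.7525.
  t=3,j=2: stock 86.6169 → up 93.5462 (V=25.0000), down 68.4273 (V=25.0000). Price 24.7525; hedge Δ=0.0000, bond B=24.7525.
  t=3,j=3: stock 118.4129 → up 127.8860 (V=25.0000), down 93.5462 (V=25.0000). Price 24.7525; hedge Δ=0.0000, bond B=24.7525.
  t=2,j=0: stock 58.6654 → up 63.3586 (V=24.7525), down 46.3457 (V=18.7777). Price 23.0795; hedge Δ=0.3512, bond B=2.4770.
  t=2,j=1: stock 80.2008 → up 86.6169 (V=24.7525), down 63.3586 (V=24.7525). Price 24.5074; hedge Δ=0.0000, bond B=24.5074.
  t=2,j=2: stock 109.6416 → up 118.4129 (V=24.7525), down 86.6169 (V=24.7525). Price 24.5074; hedge Δ=0.0000, bond B=24.5074.
  t=1,j=0: stock 74.2600 → up 80.2008 (V=24.5074), down 58.6654 (V=23.0795). Price 23.9235; hedge Δ=0.0663, bond B=18.9997.
  t=1,j=1: stock 101.5200 → up 109.6416 (V=24.5074), down 80.2008 (V=24.5074). Price 24.2648; hedge Δ=0.0000, bond B=24.2648.
  t=0,j=0: stock 94.0000 → up 101.5200 (V=24.2648), down 74.2600 (V=23.9235). Price 23.9430; hedge Δ=0.0125, bond B=22.7662.
Root portfolio cost Δ·94+B reproduces V0=23.9430.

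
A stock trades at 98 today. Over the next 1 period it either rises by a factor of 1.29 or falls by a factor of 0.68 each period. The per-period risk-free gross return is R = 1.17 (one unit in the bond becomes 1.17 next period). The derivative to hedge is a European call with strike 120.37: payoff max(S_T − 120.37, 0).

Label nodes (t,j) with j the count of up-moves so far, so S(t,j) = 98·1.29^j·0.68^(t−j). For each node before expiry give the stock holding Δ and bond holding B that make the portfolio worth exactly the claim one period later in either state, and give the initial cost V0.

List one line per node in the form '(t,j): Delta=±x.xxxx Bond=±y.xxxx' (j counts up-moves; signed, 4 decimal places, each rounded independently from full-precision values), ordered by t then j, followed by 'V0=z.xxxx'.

No-arbitrage ⇒ martingale measure with p* = (R−d)/(u−d) = 0.8033.
Payoff layer (t=1): V(1,0)=0.0000, V(1,1)=6.0500
(0,0): S=98.0000. Δ = (V_up−V_dn)/(S_up−S_dn) = (6.0500−0.0000)/(126.4200−66.6400) = 0.1012. V = [p*·6.0500 + (1−p*)·0.0000]/1.17 = 4.1537. B = V − Δ·S = -5.7643.
The time-0 hedge costs 4.1537, which is the no-arbitrage price.

(0,0): Delta=0.1012 Bond=-5.7643
V0=4.1537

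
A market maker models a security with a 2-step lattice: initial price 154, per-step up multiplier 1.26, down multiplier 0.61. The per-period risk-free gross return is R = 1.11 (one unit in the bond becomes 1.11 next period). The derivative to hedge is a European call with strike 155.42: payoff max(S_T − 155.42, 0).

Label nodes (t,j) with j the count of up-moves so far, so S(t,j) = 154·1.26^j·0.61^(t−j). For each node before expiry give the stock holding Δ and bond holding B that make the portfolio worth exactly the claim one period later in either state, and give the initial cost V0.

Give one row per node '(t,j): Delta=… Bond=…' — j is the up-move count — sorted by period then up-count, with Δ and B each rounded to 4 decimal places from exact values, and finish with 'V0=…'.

Under the risk-neutral measure, an up-move has probability p* = (R−d)/(u−d) = 0.7692 and values discount at R = 1.11.
Terminal payoffs: V(2,0)=0.0000, V(2,1)=0.0000, V(2,2)=89.0704
(1,0): S=93.9400. Δ = (V_up−V_dn)/(S_up−S_dn) = (0.0000−0.0000)/(118.3644−57.3034) = 0.0000. V = [p*·0.0000 + (1−p*)·0.0000]/1.11 = 0.0000. B = V − Δ·S = 0.0000.
(1,1): S=194.0400. Δ = (V_up−V_dn)/(S_up−S_dn) = (89.0704−0.0000)/(244.4904−118.3644) = 0.7062. V = [p*·89.0704 + (1−p*)·0.0000]/1.11 = 61.7258. B = V − Δ·S = -75.3055.
(0,0): S=154.0000. Δ = (V_up−V_dn)/(S_up−S_dn) = (61.7258−0.0000)/(194.0400−93.9400) = 0.6166. V = [p*·61.7258 + (1−p*)·0.0000]/1.11 = 42.7761. B = V − Δ·S = -52.1868.
Check: Δ(0,0)·S0 + B(0,0) = 42.7761 = V0.

(0,0): Delta=0.6166 Bond=-52.1868
(1,0): Delta=0.0000 Bond=0.0000
(1,1): Delta=0.7062 Bond=-75.3055
V0=42.7761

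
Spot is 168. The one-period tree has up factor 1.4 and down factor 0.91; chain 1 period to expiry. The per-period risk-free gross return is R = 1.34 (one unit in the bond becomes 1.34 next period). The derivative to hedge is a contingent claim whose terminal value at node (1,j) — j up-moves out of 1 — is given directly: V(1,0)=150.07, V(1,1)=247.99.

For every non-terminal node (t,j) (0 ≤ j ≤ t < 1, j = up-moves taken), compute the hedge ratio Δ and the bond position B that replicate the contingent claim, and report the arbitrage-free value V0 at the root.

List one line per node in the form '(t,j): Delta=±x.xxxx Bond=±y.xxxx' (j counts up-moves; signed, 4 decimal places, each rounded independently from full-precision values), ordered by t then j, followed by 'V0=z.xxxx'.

(0,0): Delta=1.1895 Bond=-23.7175
V0=176.1193

Under the risk-neutral measure, an up-move has probability p* = (R−d)/(u−d) = 0.8776 and values discount at R = 1.34.
Terminal payoffs: V(1,0)=150.0700, V(1,1)=247.9900
  t=0,j=0: stock 168.0000 → up 235.2000 (V=247.9900), down 152.8800 (V=150.0700). Price 176.1193; hedge Δ=1.1895, bond B=-23.7175.
Each (Δ,B) replicates both successor values, so the strategy is self-financing and V0 is arbitrage-free.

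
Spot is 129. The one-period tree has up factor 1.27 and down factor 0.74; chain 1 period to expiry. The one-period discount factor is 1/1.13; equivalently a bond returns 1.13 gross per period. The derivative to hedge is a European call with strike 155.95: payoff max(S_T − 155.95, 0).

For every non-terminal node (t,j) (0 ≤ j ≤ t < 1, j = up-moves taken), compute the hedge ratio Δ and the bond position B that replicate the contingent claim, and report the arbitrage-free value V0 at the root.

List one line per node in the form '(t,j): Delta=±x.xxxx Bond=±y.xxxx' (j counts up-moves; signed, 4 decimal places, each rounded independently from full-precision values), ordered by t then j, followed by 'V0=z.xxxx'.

(0,0): Delta=0.1153 Bond=-9.7365
V0=5.1314

Under the risk-neutral measure, an up-move has probability p* = (R−d)/(u−d) = 0.7358 and values discount at R = 1.13.
Terminal values V(1,·): V(1,0)=0.0000, V(1,1)=7.8800
  t=0,j=0: stock 129.0000 → up 163.8300 (V=7.8800), down 95.4600 (V=0.0000). Price 5.1314; hedge Δ=0.1153, bond B=-9.7365.
The time-0 hedge costs 5.1314, which is the no-arbitrage price.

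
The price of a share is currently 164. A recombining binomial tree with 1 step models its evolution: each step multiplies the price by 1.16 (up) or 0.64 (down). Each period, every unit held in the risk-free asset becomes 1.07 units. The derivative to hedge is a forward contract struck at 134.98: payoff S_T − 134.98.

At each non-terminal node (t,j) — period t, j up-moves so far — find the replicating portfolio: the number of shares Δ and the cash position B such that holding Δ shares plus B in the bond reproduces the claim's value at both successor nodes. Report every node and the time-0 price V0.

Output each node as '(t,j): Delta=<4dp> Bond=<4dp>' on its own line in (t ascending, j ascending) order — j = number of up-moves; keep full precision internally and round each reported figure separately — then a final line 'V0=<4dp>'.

Under the risk-neutral measure, an up-move has probability p* = (R−d)/(u−d) = 0.8269 and values discount at R = 1.07.
Payoff layer (t=1): V(1,0)=-30.0200, V(1,1)=55.2600
(0,0): S=164.0000. Δ = (V_up−V_dn)/(S_up−S_dn) = (55.2600−-30.0200)/(190.2400−104.9600) = 1.0000. V = [p*·55.2600 + (1−p*)·-30.0200]/1.07 = 37.8505. B = V − Δ·S = -126.1495.
Each (Δ,B) replicates both successor values, so the strategy is self-financing and V0 is arbitrage-free.

(0,0): Delta=1.0000 Bond=-126.1495
V0=37.8505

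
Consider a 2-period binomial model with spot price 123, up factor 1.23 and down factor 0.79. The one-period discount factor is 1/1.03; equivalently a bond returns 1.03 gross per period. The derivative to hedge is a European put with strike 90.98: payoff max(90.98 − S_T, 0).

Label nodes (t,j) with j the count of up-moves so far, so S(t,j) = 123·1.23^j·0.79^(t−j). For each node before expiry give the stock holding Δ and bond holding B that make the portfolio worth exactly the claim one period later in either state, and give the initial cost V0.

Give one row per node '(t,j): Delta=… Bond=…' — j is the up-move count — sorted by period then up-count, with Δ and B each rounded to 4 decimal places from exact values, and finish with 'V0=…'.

(0,0): Delta=-0.1159 Bond=17.0264
(1,0): Delta=-0.3325 Bond=38.5819
(1,1): Delta=0.0000 Bond=0.0000
V0=2.7685

Since d<R<u, set p* = (R−d)/(u−d) = 0.5455; price each node as the discounted p*-expectation of its children.
At expiry t=2: V(2,0)=14.2157, V(2,1)=0.0000, V(2,2)=0.0000
  t=1,j=0: stock 97.1700 → up 119.5191 (V=0.0000), down 76.7643 (V=14.2157). Price 6.2735; hedge Δ=-0.3325, bond B=38.5819.
  t=1,j=1: stock 151.2900 → up 186.0867 (V=0.0000), down 119.5191 (V=0.0000). Price 0.0000; hedge Δ=0.0000, bond B=0.0000.
  t=0,j=0: stock 123.0000 → up 151.2900 (V=0.0000), down 97.1700 (V=6.2735). Price 2.7685; hedge Δ=-0.1159, bond B=17.0264.
Root portfolio cost Δ·123+B reproduces V0=2.7685.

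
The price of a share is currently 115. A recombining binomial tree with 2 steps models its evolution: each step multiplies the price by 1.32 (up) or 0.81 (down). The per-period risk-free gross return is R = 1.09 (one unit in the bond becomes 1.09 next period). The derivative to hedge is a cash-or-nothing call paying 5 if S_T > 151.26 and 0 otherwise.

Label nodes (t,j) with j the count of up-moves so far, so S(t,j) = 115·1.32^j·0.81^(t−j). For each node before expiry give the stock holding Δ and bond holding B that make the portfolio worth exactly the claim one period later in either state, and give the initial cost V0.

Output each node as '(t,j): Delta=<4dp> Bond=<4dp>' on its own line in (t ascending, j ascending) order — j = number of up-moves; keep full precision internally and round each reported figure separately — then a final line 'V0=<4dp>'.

(0,0): Delta=0.0429 Bond=-3.6696
(1,0): Delta=0.0000 Bond=0.0000
(1,1): Delta=0.0646 Bond=-7.2855
V0=1.2685

No-arbitrage ⇒ martingale measure with p* = (R−d)/(u−d) = 0.5490.
Terminal values V(2,·): V(2,0)=0.0000, V(2,1)=0.0000, V(2,2)=5.0000
(1,0): S=93.1500. Δ = (V_up−V_dn)/(S_up−S_dn) = (0.0000−0.0000)/(122.9580−75.4515) = 0.0000. V = [p*·0.0000 + (1−p*)·0.0000]/1.09 = 0.0000. B = V − Δ·S = 0.0000.
(1,1): S=151.8000. Δ = (V_up−V_dn)/(S_up−S_dn) = (5.0000−0.0000)/(200.3760−122.9580) = 0.0646. V = [p*·5.0000 + (1−p*)·0.0000]/1.09 = 2.5184. B = V − Δ·S = -7.2855.
(0,0): S=115.0000. Δ = (V_up−V_dn)/(S_up−S_dn) = (2.5184−0.0000)/(151.8000−93.1500) = 0.0429. V = [p*·2.5184 + (1−p*)·0.0000]/1.09 = 1.2685. B = V − Δ·S = -3.6696.
Check: Δ(0,0)·S0 + B(0,0) = 1.2685 = V0.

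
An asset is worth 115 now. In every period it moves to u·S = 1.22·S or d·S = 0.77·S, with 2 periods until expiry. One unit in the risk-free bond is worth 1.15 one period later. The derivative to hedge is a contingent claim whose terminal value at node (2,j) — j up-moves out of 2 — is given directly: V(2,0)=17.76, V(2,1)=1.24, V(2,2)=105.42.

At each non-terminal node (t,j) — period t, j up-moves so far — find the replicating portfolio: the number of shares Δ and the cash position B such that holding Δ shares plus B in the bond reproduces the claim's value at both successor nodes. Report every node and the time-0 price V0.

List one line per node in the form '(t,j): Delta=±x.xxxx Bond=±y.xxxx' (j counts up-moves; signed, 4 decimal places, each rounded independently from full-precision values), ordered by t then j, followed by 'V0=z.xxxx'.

(0,0): Delta=1.4351 Bond=-107.6194
(1,0): Delta=-0.4146 Bond=40.0240
(1,1): Delta=1.6501 Bond=-153.9335
V0=57.4133

No-arbitrage ⇒ martingale measure with p* = (R−d)/(u−d) = 0.8444.
Terminal payoffs: V(2,0)=17.7600, V(2,1)=1.2400, V(2,2)=105.4200
  t=1,j=0: stock 88.5500 → up 108.0310 (V=1.2400), down 68.1835 (V=17.7600). Price 3.3129; hedge Δ=-0.4146, bond B=40.0240.
  t=1,j=1: stock 140.3000 → up 171.1660 (V=105.4200), down 108.0310 (V=1.2400). Price 77.5776; hedge Δ=1.6501, bond B=-153.9335.
  t=0,j=0: stock 115.0000 → up 140.3000 (V=77.5776), down 88.5500 (V=3.3129). Price 57.4133; hedge Δ=1.4351, bond B=-107.6194.
Each (Δ,B) replicates both successor values, so the strategy is self-financing and V0 is arbitrage-free.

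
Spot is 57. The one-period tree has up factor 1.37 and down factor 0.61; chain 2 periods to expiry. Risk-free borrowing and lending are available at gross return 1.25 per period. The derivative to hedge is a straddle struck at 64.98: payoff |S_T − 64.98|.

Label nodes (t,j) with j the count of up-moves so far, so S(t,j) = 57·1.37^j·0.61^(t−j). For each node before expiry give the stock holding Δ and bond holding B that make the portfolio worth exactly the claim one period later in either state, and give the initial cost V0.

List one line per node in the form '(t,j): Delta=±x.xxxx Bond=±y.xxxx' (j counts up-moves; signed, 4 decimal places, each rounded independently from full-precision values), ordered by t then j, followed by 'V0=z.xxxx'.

(0,0): Delta=0.3064 Bond=5.2479
(1,0): Delta=-1.0000 Bond=51.9840
(1,1): Delta=0.4155 Bond=-1.9571
V0=22.7136

No-arbitrage ⇒ martingale measure with p* = (R−d)/(u−d) = 0.8421.
Payoff layer (t=2): V(2,0)=43.7703, V(2,1)=17.3451, V(2,2)=42.0033
(1,0): S=34.7700. Δ = (V_up−V_dn)/(S_up−S_dn) = (17.3451−43.7703)/(47.6349−21.2097) = -1.0000. V = [p*·17.3451 + (1−p*)·43.7703]/1.25 = 17.2140. B = V − Δ·S = 51.9840.
(1,1): S=78.0900. Δ = (V_up−V_dn)/(S_up−S_dn) = (42.0033−17.3451)/(106.9833−47.6349) = 0.4155. V = [p*·42.0033 + (1−p*)·17.3451]/1.25 = 30.4879. B = V − Δ·S = -1.9571.
(0,0): S=57.0000. Δ = (V_up−V_dn)/(S_up−S_dn) = (30.4879−17.2140)/(78.0900−34.7700) = 0.3064. V = [p*·30.4879 + (1−p*)·17.2140]/1.25 = 22.7136. B = V − Δ·S = 5.2479.
Self-financing check: at every node Δ·S+B equals the discounted successor values.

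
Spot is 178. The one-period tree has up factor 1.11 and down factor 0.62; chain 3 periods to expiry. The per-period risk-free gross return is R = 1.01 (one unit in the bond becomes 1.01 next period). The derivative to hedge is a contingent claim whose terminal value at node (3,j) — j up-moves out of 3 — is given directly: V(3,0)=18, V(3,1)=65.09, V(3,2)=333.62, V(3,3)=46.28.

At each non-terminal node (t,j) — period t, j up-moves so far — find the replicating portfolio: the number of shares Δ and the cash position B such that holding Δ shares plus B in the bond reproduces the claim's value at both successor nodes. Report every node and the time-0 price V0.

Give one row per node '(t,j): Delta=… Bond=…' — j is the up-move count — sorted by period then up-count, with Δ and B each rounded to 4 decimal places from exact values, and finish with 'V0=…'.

(0,0): Delta=-1.0433 Bond=340.3816
(1,0): Delta=4.0892 Bond=-222.6364
(1,1): Delta=-1.7784 Bond=489.0217
(2,0): Delta=1.4045 Bond=-41.1715
(2,1): Delta=4.4737 Bond=-271.9630
(2,2): Delta=-2.6738 Bond=690.2902
V0=154.6681

Since d<R<u, set p* = (R−d)/(u−d) = 0.7959; price each node as the discounted p*-expectation of its children.
Terminal payoffs: V(3,0)=18.0000, V(3,1)=65.0900, V(3,2)=333.6200, V(3,3)=46.2800
  t=2,j=0: stock 68.4232 → up 75.9498 (V=65.0900), down 42.4224 (V=18.0000). Price 54.9305; hedge Δ=1.4045, bond B=-41.1715.
  t=2,j=1: stock 122.4996 → up 135.9746 (V=333.6200), down 75.9498 (V=65.0900). Price 276.0574; hedge Δ=4.4737, bond B=-271.9630.
  t=2,j=2: stock 219.3138 → up 243.4383 (V=46.2800), down 135.9746 (V=333.6200). Price 103.8820; hedge Δ=-2.6738, bond B=690.2902.
  t=1,j=0: stock 110.3600 → up 122.4996 (V=276.0574), down 68.4232 (V=54.9305). Price 228.6430; hedge Δ=4.0892, bond B=-222.6364.
  t=1,j=1: stock 197.5800 → up 219.3138 (V=103.8820), down 122.4996 (V=276.0574). Price 137.6434; hedge Δ=-1.7784, bond B=489.0217.
  t=0,j=0: stock 178.0000 → up 197.5800 (V=137.6434), down 110.3600 (V=228.6430). Price 154.6681; hedge Δ=-1.0433, bond B=340.3816.
Check: Δ(0,0)·S0 + B(0,0) = 154.6681 = V0.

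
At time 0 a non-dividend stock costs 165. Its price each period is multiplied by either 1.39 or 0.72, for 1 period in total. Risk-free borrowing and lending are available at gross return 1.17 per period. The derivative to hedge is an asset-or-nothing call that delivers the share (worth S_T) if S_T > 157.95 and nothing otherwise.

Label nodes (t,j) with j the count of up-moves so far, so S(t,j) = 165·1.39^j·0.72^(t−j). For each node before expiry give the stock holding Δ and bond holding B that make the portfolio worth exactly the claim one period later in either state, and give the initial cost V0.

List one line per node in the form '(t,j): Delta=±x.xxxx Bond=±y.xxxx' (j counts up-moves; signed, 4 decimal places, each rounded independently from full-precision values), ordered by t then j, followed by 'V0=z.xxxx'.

No-arbitrage ⇒ martingale measure with p* = (R−d)/(u−d) = 0.6716.
Payoff layer (t=1): V(1,0)=0.0000, V(1,1)=229.3500
(0,0): S=165.0000. Δ = (V_up−V_dn)/(S_up−S_dn) = (229.3500−0.0000)/(229.3500−118.8000) = 2.0746. V = [p*·229.3500 + (1−p*)·0.0000]/1.17 = 131.6590. B = V − Δ·S = -210.6544.
Self-financing check: at every node Δ·S+B equals the discounted successor values.

(0,0): Delta=2.0746 Bond=-210.6544
V0=131.6590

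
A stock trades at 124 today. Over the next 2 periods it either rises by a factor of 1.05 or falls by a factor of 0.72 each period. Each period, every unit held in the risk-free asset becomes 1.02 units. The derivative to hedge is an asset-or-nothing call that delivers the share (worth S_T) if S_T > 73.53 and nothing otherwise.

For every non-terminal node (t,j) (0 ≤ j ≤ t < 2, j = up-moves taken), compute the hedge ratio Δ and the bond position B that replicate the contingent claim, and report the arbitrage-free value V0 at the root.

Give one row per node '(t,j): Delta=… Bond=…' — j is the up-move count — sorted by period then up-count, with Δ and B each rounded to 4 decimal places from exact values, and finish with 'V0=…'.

(0,0): Delta=1.1400 Bond=-17.8718
(1,0): Delta=3.1818 Bond=-200.5219
(1,1): Delta=1.0000 Bond=0.0000
V0=123.4894

Since d<R<u, set p* = (R−d)/(u−d) = 0.9091; price each node as the discounted p*-expectation of its children.
At expiry t=2: V(2,0)=0.0000, V(2,1)=93.7440, V(2,2)=136.7100
Node (1,0) S=89.2800: V=(p*·93.7440+(1−p*)·0.0000)/1.02=83.5508; Δ=(93.7440−0.0000)/(93.7440−64.2816)=3.1818; B=V−Δ·S=-200.5219
Node (1,1) S=130.2000: V=(p*·136.7100+(1−p*)·93.7440)/1.02=130.2000; Δ=(136.7100−93.7440)/(136.7100−93.7440)=1.0000; B=V−Δ·S=0.0000
Node (0,0) S=124.0000: V=(p*·130.2000+(1−p*)·83.5508)/1.02=123.4894; Δ=(130.2000−83.5508)/(130.2000−89.2800)=1.1400; B=V−Δ·S=-17.8718
The time-0 hedge costs 123.4894, which is the no-arbitrage price.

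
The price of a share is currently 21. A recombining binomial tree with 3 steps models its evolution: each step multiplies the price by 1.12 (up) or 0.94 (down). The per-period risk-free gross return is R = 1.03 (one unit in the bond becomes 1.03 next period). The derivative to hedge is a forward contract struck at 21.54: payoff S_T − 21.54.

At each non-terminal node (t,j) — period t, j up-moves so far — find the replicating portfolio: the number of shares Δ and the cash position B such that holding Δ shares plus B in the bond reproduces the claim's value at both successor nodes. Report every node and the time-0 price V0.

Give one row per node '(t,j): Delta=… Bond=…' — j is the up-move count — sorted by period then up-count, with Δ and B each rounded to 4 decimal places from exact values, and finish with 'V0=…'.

(0,0): Delta=1.0000 Bond=-19.7122
(1,0): Delta=1.0000 Bond=-20.3035
(1,1): Delta=1.0000 Bond=-20.3035
(2,0): Delta=1.0000 Bond=-20.9126
(2,1): Delta=1.0000 Bond=-20.9126
(2,2): Delta=1.0000 Bond=-20.9126
V0=1.2878

No-arbitrage ⇒ martingale measure with p* = (R−d)/(u−d) = 0.5000.
At expiry t=3: V(3,0)=-4.0977, V(3,1)=-0.7577, V(3,2)=3.2219, V(3,3)=7.9635
  t=2,j=0: stock 18.5556 → up 20.7823 (V=-0.7577), down 17.4423 (V=-4.0977). Price -2.3570; hedge Δ=1.0000, bond B=-20.9126.
  t=2,j=1: stock 22.1088 → up 24.7619 (V=3.2219), down 20.7823 (V=-0.7577). Price 1.1962; hedge Δ=1.0000, bond B=-20.9126.
  t=2,j=2: stock 26.3424 → up 29.5035 (V=7.9635), down 24.7619 (V=3.2219). Price 5.4298; hedge Δ=1.0000, bond B=-20.9126.
  t=1,j=0: stock 19.7400 → up 22.1088 (V=1.1962), down 18.5556 (V=-2.3570). Price -0.5635; hedge Δ=1.0000, bond B=-20.3035.
  t=1,j=1: stock 23.5200 → up 26.3424 (V=5.4298), down 22.1088 (V=1.1962). Price 3.2165; hedge Δ=1.0000, bond B=-20.3035.
  t=0,j=0: stock 21.0000 → up 23.5200 (V=3.2165), down 19.7400 (V=-0.5635). Price 1.2878; hedge Δ=1.0000, bond B=-19.7122.
Check: Δ(0,0)·S0 + B(0,0) = 1.2878 = V0.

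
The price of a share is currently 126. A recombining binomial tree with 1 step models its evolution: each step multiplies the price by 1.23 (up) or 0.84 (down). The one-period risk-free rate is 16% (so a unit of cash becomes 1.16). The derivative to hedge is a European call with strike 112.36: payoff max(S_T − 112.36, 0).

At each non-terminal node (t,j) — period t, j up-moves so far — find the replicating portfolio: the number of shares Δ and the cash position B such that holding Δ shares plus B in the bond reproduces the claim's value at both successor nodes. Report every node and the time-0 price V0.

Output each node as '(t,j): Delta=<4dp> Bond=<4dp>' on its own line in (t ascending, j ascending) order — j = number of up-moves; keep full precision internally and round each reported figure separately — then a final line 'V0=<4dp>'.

(0,0): Delta=0.8673 Bond=-79.1353
V0=30.1468

Risk-neutral probability p* = (R−d)/(u−d) = (1.16−0.84)/(1.23−0.84) = 0.8205.
Payoff layer (t=1): V(1,0)=0.0000, V(1,1)=42.6200
(0,0): S=126.0000. Δ = (V_up−V_dn)/(S_up−S_dn) = (42.6200−0.0000)/(154.9800−105.8400) = 0.8673. V = [p*·42.6200 + (1−p*)·0.0000]/1.16 = 30.1468. B = V − Δ·S = -79.1353.
The time-0 hedge costs 30.1468, which is the no-arbitrage price.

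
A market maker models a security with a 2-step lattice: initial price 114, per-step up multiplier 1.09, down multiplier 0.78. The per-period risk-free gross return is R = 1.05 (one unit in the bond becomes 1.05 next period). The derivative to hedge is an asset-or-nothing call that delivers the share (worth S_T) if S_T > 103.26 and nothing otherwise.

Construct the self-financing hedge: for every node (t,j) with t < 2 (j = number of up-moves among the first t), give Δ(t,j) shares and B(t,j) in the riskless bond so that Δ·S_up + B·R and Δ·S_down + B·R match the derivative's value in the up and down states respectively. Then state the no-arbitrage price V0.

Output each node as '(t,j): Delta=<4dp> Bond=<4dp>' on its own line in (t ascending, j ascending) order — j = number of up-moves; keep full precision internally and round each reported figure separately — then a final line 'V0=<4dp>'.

(0,0): Delta=3.1791 Bond=-269.2243
(1,0): Delta=0.0000 Bond=0.0000
(1,1): Delta=3.5161 Bond=-324.5648
V0=93.1930

Risk-neutral probability p* = (R−d)/(u−d) = (1.05−0.78)/(1.09−0.78) = 0.8710.
Terminal values V(2,·): V(2,0)=0.0000, V(2,1)=0.0000, V(2,2)=135.4434
  t=1,j=0: stock 88.9200 → up 96.9228 (V=0.0000), down 69.3576 (V=0.0000). Price 0.0000; hedge Δ=0.0000, bond B=0.0000.
  t=1,j=1: stock 124.2600 → up 135.4434 (V=135.4434), down 96.9228 (V=0.0000). Price 112.3494; hedge Δ=3.5161, bond B=-324.5648.
  t=0,j=0: stock 114.0000 → up 124.2600 (V=112.3494), down 88.9200 (V=0.0000). Price 93.1930; hedge Δ=3.1791, bond B=-269.2243.
The time-0 hedge costs 93.1930, which is the no-arbitrage price.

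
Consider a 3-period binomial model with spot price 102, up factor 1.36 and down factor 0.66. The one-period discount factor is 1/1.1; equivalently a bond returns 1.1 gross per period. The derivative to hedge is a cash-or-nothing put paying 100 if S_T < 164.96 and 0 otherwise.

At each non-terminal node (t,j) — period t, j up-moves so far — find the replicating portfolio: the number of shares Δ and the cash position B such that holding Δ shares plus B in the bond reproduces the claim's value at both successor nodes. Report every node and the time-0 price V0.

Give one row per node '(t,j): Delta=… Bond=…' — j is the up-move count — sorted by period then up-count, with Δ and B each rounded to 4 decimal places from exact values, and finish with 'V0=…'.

(0,0): Delta=-0.4573 Bond=103.1198
(1,0): Delta=0.0000 Bond=82.6446
(1,1): Delta=-0.5885 Bond=131.6242
(2,0): Delta=0.0000 Bond=90.9091
(2,1): Delta=0.0000 Bond=90.9091
(2,2): Delta=-0.7572 Bond=176.6234
V0=56.4726

The replicating-portfolio and risk-neutral prices coincide; use p* = (1.1−0.66)/(1.36−0.66) = 0.6286 for the latter.
Terminal values V(3,·): V(3,0)=100.0000, V(3,1)=100.0000, V(3,2)=100.0000, V(3,3)=0.0000
(2,0): S=44.4312. Δ = (V_up−V_dn)/(S_up−S_dn) = (100.0000−100.0000)/(60.4264−29.3246) = 0.0000. V = [p*·100.0000 + (1−p*)·100.0000]/1.1 = 90.9091. B = V − Δ·S = 90.9091.
(2,1): S=91.5552. Δ = (V_up−V_dn)/(S_up−S_dn) = (100.0000−100.0000)/(124.5151−60.4264) = 0.0000. V = [p*·100.0000 + (1−p*)·100.0000]/1.1 = 90.9091. B = V − Δ·S = 90.9091.
(2,2): S=188.6592. Δ = (V_up−V_dn)/(S_up−S_dn) = (0.0000−100.0000)/(256.5765−124.5151) = -0.7572. V = [p*·0.0000 + (1−p*)·100.0000]/1.1 = 33.7662. B = V − Δ·S = 176.6234.
(1,0): S=67.3200. Δ = (V_up−V_dn)/(S_up−S_dn) = (90.9091−90.9091)/(91.5552−44.4312) = 0.0000. V = [p*·90.9091 + (1−p*)·90.9091]/1.1 = 82.6446. B = V − Δ·S = 82.6446.
(1,1): S=138.7200. Δ = (V_up−V_dn)/(S_up−S_dn) = (33.7662−90.9091)/(188.6592−91.5552) = -0.5885. V = [p*·33.7662 + (1−p*)·90.9091]/1.1 = 49.9916. B = V − Δ·S = 131.6242.
(0,0): S=102.0000. Δ = (V_up−V_dn)/(S_up−S_dn) = (49.9916−82.6446)/(138.7200−67.3200) = -0.4573. V = [p*·49.9916 + (1−p*)·82.6446]/1.1 = 56.4726. B = V − Δ·S = 103.1198.
Root portfolio cost Δ·102+B reproduces V0=56.4726.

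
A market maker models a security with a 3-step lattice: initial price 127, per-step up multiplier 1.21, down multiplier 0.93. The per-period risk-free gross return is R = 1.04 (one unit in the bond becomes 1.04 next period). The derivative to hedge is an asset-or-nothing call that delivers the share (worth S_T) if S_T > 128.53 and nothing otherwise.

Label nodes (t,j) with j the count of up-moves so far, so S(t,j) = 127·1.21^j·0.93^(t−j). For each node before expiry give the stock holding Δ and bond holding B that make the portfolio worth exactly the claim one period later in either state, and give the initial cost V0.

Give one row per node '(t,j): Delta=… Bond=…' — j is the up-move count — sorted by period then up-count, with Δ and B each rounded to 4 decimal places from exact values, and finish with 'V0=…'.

(0,0): Delta=1.9791 Bond=-144.6644
(1,0): Delta=2.8033 Bond=-247.8016
(1,1): Delta=1.0000 Bond=0.0000
(2,0): Delta=4.3214 Bond=-424.4696
(2,1): Delta=1.0000 Bond=0.0000
(2,2): Delta=1.0000 Bond=0.0000
V0=106.6752

The replicating-portfolio and risk-neutral prices coincide; use p* = (1.04−0.93)/(1.21−0.93) = 0.3929 for the latter.
At expiry t=3: V(3,0)=0.0000, V(3,1)=132.9092, V(3,2)=172.9249, V(3,3)=224.9882
Node (2,0) S=109.8423: V=(p*·132.9092+(1−p*)·0.0000)/1.04=50.2061; Δ=(132.9092−0.0000)/(132.9092−102.1533)=4.3214; B=V−Δ·S=-424.4696
Node (2,1) S=142.9131: V=(p*·172.9249+(1−p*)·132.9092)/1.04=142.9131; Δ=(172.9249−132.9092)/(172.9249−132.9092)=1.0000; B=V−Δ·S=0.0000
Node (2,2) S=185.9407: V=(p*·224.9882+(1−p*)·172.9249)/1.04=185.9407; Δ=(224.9882−172.9249)/(224.9882−172.9249)=1.0000; B=V−Δ·S=0.0000
Node (1,0) S=118.1100: V=(p*·142.9131+(1−p*)·50.2061)/1.04=83.2949; Δ=(142.9131−50.2061)/(142.9131−109.8423)=2.8033; B=V−Δ·S=-247.8016
Node (1,1) S=153.6700: V=(p*·185.9407+(1−p*)·142.9131)/1.04=153.6700; Δ=(185.9407−142.9131)/(185.9407−142.9131)=1.0000; B=V−Δ·S=0.0000
Node (0,0) S=127.0000: V=(p*·153.6700+(1−p*)·83.2949)/1.04=106.6752; Δ=(153.6700−83.2949)/(153.6700−118.1100)=1.9791; B=V−Δ·S=-144.6644
Self-financing check: at every node Δ·S+B equals the discounted successor values.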